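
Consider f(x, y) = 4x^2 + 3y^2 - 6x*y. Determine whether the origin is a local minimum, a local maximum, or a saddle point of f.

local minimum

The Hessian at the origin is H = [[8, -6], [-6, 6]].
det H = 8·6 − (-6)² = 12 > 0 and H[1,1] = 8 > 0, so H is positive definite.
Therefore the origin is a local minimum.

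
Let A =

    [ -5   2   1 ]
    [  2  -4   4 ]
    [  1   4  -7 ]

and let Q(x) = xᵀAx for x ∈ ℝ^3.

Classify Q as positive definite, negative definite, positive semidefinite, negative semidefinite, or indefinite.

Leading principal minors: Δ_1 = -5, Δ_2 = 16, Δ_3 = -12.
The signs alternate starting with Δ_1 < 0, so by Sylvester's criterion Q is negative definite.

negative definite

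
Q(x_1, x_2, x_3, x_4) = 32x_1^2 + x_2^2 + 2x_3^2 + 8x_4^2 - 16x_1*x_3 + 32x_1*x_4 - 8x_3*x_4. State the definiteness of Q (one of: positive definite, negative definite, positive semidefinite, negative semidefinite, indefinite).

positive semidefinite

The symmetric matrix is A = [[32, 0, -8, 16], [0, 1, 0, 0], [-8, 0, 2, -4], [16, 0, -4, 8]].
Symmetric row and column elimination reduces A to a congruent diagonal form with pivots 32, 1, 0, 0.
That gives 2 positive, 2 zero pivots.
Hence Q is positive semidefinite.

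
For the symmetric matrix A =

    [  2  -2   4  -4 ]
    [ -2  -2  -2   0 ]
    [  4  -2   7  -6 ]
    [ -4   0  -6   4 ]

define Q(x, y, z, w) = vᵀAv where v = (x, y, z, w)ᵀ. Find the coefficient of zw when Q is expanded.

-12

The coefficient of zw is A[3,4] + A[4,3] = 2·(-6) = -12.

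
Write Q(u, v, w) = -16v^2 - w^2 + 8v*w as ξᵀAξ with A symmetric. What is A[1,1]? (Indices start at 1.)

The coefficient of u^2 in Q is 0, and that is exactly A[1,1].

0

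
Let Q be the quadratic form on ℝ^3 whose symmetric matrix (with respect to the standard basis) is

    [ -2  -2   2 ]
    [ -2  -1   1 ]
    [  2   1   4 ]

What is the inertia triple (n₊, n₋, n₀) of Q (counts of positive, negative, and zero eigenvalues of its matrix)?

(2, 1, 0)

Symmetric row and column elimination reduces A to a congruent diagonal form with pivots -2, 1, 5.
Counting signs: 2 positive, 1 negative.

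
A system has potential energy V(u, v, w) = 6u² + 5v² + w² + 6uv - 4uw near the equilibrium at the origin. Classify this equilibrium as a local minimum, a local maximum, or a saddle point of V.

The Hessian at the origin is H = [[12, 6, -4], [6, 10, 0], [-4, 0, 2]].
Applying the same elementary operations to the rows and columns of H produces a congruent diagonal matrix with entries 12, 7, 2/21.
So there are 3 positive pivots.
H is positive definite, so the origin is a strict local minimum.

local minimum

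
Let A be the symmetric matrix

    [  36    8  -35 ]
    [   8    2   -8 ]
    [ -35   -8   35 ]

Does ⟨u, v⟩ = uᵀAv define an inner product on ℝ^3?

yes

Leading principal minors: Δ_1 = 36, Δ_2 = 8, Δ_3 = 6.
All leading principal minors are positive, so by Sylvester's criterion Q is positive definite.
⟨·,·⟩ is an inner product exactly when A is positive definite.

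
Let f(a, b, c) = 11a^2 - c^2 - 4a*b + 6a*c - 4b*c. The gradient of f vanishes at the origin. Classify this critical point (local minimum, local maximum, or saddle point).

The Hessian at the origin is H = [[22, -4, 6], [-4, 0, -4], [6, -4, -2]].
Symmetric row and column elimination reduces H to a congruent diagonal form with pivots 22, -8/11, 8.
So there are 2 positive, 1 negative pivots.
H is indefinite, so the origin is a saddle point.

saddle point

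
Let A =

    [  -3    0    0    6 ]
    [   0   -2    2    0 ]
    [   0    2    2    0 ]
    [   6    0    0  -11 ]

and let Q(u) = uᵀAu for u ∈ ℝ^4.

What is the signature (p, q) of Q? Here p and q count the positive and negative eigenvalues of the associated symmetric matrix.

Symmetric row and column elimination reduces A to a congruent diagonal form with pivots -3, -2, 4, 1.
That gives 2 positive, 2 negative pivots.

(2, 2)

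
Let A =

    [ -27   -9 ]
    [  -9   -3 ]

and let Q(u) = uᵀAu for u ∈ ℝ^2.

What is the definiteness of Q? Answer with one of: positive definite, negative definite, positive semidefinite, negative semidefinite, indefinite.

Row-reducing A symmetrically gives the diagonal entries -27, 0.
Counting signs: 1 negative, 1 zero.
Hence Q is negative semidefinite.

negative semidefinite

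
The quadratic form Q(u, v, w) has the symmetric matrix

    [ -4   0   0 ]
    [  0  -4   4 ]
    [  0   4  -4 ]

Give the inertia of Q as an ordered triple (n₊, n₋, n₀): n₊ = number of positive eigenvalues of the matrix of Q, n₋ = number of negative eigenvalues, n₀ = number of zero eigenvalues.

Symmetric row and column elimination reduces A to a congruent diagonal form with pivots -4, -4, 0.
That gives 2 negative, 1 zero pivots.

(0, 2, 1)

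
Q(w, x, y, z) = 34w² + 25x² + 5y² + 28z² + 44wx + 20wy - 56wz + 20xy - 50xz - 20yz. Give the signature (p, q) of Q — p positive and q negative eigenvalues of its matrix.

The symmetric matrix is A = [[34, 22, 10, -28], [22, 25, 10, -25], [10, 10, 5, -10], [-28, -25, -10, 28]].
Congruent diagonalization of A (simultaneous row and column reduction) yields pivots 34, 183/17, 55/61, 3/11.
That gives 4 positive pivots.

(4, 0)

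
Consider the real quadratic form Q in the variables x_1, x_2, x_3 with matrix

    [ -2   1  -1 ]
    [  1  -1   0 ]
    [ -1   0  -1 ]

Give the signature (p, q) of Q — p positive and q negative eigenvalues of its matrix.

Symmetric row and column elimination reduces A to a congruent diagonal form with pivots -2, -1/2, 0.
So there are 2 negative, 1 zero pivots.

(0, 2)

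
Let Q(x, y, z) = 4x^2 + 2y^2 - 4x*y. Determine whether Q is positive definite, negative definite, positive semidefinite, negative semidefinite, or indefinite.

positive semidefinite

Write A = [[4, -2, 0], [-2, 2, 0], [0, 0, 0]].
Applying the same elementary operations to the rows and columns of A produces a congruent diagonal matrix with entries 4, 1, 0.
That gives 2 positive, 1 zero pivots.
Hence Q is positive semidefinite.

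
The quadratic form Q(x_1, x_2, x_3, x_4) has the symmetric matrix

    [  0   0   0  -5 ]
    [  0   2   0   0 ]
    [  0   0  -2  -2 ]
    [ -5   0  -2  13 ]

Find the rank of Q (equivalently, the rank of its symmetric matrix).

Row reduction of A gives 4 nonzero rows, so rank A = 4.

4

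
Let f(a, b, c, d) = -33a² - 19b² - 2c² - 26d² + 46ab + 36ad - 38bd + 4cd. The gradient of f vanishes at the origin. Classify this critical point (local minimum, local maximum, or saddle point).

The Hessian at the origin is H = [[-66, 46, 0, 36], [46, -38, 0, -38], [0, 0, -4, 4], [36, -38, 4, -52]].
Symmetric row and column elimination reduces H to a congruent diagonal form with pivots -66, -196/33, -4, -15/49.
That gives 4 negative pivots.
H is negative definite, so the origin is a strict local maximum.

local maximum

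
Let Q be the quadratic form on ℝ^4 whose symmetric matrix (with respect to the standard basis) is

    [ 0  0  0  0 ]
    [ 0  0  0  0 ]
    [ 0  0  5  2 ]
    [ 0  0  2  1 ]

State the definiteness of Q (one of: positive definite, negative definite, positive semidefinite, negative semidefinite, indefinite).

Symmetric row and column elimination reduces A to a congruent diagonal form with pivots 0, 0, 5, 1/5.
Counting signs: 2 positive, 2 zero.
Hence Q is positive semidefinite.

positive semidefinite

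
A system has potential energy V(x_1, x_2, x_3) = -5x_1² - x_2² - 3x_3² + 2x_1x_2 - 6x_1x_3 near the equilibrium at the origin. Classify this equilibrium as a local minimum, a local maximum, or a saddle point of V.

local maximum

The Hessian at the origin is H = [[-10, 2, -6], [2, -2, 0], [-6, 0, -6]].
An LDLᵀ factorisation of H has diagonal entries -10, -8/5, -3/2.
That gives 3 negative pivots.
H is negative definite, so the origin is a strict local maximum.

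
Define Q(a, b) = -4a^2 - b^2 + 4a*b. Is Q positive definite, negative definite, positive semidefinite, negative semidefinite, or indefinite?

Write A = [[-4, 2], [2, -1]].
Applying the same elementary operations to the rows and columns of A produces a congruent diagonal matrix with entries -4, 0.
So there are 1 negative, 1 zero pivots.
Hence Q is negative semidefinite.

negative semidefinite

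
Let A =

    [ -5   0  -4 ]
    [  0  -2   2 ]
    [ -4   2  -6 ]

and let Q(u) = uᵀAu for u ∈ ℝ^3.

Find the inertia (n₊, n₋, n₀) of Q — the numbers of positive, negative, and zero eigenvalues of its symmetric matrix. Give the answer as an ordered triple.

(0, 3, 0)

Symmetric row and column elimination reduces A to a congruent diagonal form with pivots -5, -2, -4/5.
So there are 3 negative pivots.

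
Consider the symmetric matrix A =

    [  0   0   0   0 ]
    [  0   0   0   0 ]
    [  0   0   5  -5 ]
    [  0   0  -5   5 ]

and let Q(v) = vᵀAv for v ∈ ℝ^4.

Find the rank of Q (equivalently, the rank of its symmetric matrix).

Applying the same elementary operations to the rows and columns of A produces a congruent diagonal matrix with entries 0, 0, 5, 0.
Counting signs: 1 positive, 3 zero.
The rank is the number of nonzero pivots: 1.

1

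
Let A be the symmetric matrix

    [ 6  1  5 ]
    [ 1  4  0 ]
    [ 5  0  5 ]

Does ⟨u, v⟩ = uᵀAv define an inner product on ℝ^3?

yes

An LDLᵀ factorisation of A has diagonal entries 6, 23/6, 15/23.
So there are 3 positive pivots.
Hence Q is positive definite.
⟨·,·⟩ is an inner product exactly when A is positive definite.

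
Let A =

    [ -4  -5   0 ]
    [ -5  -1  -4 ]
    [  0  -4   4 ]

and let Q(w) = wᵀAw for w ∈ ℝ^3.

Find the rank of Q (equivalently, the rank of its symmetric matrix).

An LDLᵀ factorisation of A has diagonal entries -4, 21/4, 20/21.
So there are 2 positive, 1 negative pivots.
The rank is the number of nonzero pivots: 3.

3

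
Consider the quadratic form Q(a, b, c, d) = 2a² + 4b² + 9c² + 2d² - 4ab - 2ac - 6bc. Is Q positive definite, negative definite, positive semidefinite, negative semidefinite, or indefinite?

positive definite

The associated matrix is A = [[2, -2, -1, 0], [-2, 4, -3, 0], [-1, -3, 9, 0], [0, 0, 0, 2]].
Congruent diagonalization of A (simultaneous row and column reduction) yields pivots 2, 2, 1/2, 2.
That gives 4 positive pivots.
Hence Q is positive definite.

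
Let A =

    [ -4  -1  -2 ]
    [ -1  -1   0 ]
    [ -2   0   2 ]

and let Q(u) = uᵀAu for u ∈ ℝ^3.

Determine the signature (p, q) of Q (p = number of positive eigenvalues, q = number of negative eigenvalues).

(1, 2)

Symmetric row and column elimination reduces A to a congruent diagonal form with pivots -4, -3/4, 10/3.
So there are 1 positive, 2 negative pivots.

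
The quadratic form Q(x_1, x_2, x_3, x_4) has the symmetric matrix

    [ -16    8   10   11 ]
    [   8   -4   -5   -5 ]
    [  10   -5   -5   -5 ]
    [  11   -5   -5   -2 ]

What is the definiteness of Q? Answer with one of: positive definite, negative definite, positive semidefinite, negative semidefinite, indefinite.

indefinite

A is congruent to a diagonal matrix with 2 positive, 2 negative and 0 zero entries, so Q is indefinite.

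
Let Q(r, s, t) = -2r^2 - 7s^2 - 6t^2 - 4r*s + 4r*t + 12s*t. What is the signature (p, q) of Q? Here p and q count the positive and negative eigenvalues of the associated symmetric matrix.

The associated matrix is A = [[-2, -2, 2], [-2, -7, 6], [2, 6, -6]].
Congruent diagonalization of A (simultaneous row and column reduction) yields pivots -2, -5, -4/5.
That gives 3 negative pivots.

(0, 3)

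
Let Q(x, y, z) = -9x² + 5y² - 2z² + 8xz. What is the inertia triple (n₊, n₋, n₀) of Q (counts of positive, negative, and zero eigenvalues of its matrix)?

(1, 2, 0)

The symmetric matrix is A = [[-9, 0, 4], [0, 5, 0], [4, 0, -2]].
An LDLᵀ factorisation of A has diagonal entries -9, 5, -2/9.
That gives 1 positive, 2 negative pivots.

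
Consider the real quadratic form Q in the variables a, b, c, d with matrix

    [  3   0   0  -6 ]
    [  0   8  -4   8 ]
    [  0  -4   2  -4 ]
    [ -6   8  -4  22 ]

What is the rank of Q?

Row-reducing A symmetrically gives the diagonal entries 3, 8, 0, 2.
That gives 3 positive, 1 zero pivots.
The rank is the number of nonzero pivots: 3.

3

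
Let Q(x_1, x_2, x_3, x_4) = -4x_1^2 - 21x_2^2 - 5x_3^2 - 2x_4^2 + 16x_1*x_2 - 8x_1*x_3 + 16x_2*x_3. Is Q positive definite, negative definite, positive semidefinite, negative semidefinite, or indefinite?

negative definite

The symmetric matrix is A = [[-4, 8, -4, 0], [8, -21, 8, 0], [-4, 8, -5, 0], [0, 0, 0, -2]].
Congruent diagonalization of A (simultaneous row and column reduction) yields pivots -4, -5, -1, -2.
So there are 4 negative pivots.
Hence Q is negative definite.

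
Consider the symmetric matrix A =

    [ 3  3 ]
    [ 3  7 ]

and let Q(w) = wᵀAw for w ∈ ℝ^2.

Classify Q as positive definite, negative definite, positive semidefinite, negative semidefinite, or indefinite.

positive definite

Leading principal minors: Δ_1 = 3, Δ_2 = 12.
All leading principal minors are positive, so by Sylvester's criterion Q is positive definite.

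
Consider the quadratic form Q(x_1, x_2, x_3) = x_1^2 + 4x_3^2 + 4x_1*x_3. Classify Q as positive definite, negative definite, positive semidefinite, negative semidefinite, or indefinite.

positive semidefinite

The symmetric matrix is A = [[1, 0, 2], [0, 0, 0], [2, 0, 4]].
Congruent diagonalization of A (simultaneous row and column reduction) yields pivots 1, 0, 0.
Counting signs: 1 positive, 2 zero.
Hence Q is positive semidefinite.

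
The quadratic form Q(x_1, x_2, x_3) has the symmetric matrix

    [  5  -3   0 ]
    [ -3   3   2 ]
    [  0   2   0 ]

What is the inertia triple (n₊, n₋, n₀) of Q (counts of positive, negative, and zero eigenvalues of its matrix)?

(2, 1, 0)

Row-reducing A symmetrically gives the diagonal entries 5, 6/5, -10/3.
So there are 2 positive, 1 negative pivots.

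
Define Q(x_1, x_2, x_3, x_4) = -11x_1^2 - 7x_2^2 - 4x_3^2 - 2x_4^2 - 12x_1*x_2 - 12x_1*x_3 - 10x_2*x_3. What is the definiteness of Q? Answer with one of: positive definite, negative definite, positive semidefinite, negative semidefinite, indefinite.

The symmetric matrix is A = [[-11, -6, -6, 0], [-6, -7, -5, 0], [-6, -5, -4, 0], [0, 0, 0, -2]].
Row-reducing A symmetrically gives the diagonal entries -11, -41/11, 3/41, -2.
So there are 1 positive, 3 negative pivots.
Hence Q is indefinite.

indefinite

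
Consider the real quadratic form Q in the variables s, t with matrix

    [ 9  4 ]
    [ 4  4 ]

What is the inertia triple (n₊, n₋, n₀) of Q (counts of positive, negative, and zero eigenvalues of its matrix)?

Applying the same elementary operations to the rows and columns of A produces a congruent diagonal matrix with entries 9, 20/9.
That gives 2 positive pivots.

(2, 0, 0)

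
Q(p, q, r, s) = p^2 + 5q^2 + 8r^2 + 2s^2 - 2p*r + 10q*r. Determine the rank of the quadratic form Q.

The associated matrix is A = [[1, 0, -1, 0], [0, 5, 5, 0], [-1, 5, 8, 0], [0, 0, 0, 2]].
Applying the same elementary operations to the rows and columns of A produces a congruent diagonal matrix with entries 1, 5, 2, 2.
Counting signs: 4 positive.
The rank is the number of nonzero pivots: 4.

4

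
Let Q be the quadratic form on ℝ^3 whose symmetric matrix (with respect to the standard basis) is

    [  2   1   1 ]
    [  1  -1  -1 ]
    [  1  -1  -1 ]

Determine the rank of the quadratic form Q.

Applying the same elementary operations to the rows and columns of A produces a congruent diagonal matrix with entries 2, -3/2, 0.
So there are 1 positive, 1 negative, 1 zero pivots.
The rank is the number of nonzero pivots: 2.

2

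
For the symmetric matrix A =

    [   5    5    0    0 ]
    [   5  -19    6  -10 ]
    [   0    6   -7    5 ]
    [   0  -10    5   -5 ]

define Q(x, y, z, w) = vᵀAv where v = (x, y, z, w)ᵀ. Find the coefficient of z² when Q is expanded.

-7

The coefficient of z² is the diagonal entry A[3,3] = -7.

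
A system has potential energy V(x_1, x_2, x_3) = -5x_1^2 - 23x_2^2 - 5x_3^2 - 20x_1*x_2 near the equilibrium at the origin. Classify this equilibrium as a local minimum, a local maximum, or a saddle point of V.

The Hessian at the origin is H = [[-10, -20, 0], [-20, -46, 0], [0, 0, -10]].
Row-reducing H symmetrically gives the diagonal entries -10, -6, -10.
So there are 3 negative pivots.
H is negative definite, so the origin is a strict local maximum.

local maximum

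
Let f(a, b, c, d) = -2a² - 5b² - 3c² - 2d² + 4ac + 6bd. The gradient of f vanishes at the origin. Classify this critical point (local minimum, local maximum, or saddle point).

local maximum

The Hessian at the origin is H = [[-4, 0, 4, 0], [0, -10, 0, 6], [4, 0, -6, 0], [0, 6, 0, -4]].
Row-reducing H symmetrically gives the diagonal entries -4, -10, -2, -2/5.
Counting signs: 4 negative.
H is negative definite, so the origin is a strict local maximum.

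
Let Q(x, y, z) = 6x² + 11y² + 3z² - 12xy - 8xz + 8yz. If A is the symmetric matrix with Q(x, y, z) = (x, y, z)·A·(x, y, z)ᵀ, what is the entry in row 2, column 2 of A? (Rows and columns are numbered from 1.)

11

The coefficient of y² in Q is 11, and that is exactly A[2,2].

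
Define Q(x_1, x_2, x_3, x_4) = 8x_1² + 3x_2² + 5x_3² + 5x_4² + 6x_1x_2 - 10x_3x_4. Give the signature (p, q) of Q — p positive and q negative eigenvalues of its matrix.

(3, 0)

Write A = [[8, 3, 0, 0], [3, 3, 0, 0], [0, 0, 5, -5], [0, 0, -5, 5]].
Row-reducing A symmetrically gives the diagonal entries 8, 15/8, 5, 0.
Counting signs: 3 positive, 1 zero.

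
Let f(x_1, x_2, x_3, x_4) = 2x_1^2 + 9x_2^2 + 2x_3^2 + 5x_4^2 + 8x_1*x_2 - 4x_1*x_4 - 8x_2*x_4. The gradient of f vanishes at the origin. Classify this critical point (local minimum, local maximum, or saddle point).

The Hessian at the origin is H = [[4, 8, 0, -4], [8, 18, 0, -8], [0, 0, 4, 0], [-4, -8, 0, 10]].
Symmetric row and column elimination reduces H to a congruent diagonal form with pivots 4, 2, 4, 6.
So there are 4 positive pivots.
H is positive definite, so the origin is a strict local minimum.

local minimum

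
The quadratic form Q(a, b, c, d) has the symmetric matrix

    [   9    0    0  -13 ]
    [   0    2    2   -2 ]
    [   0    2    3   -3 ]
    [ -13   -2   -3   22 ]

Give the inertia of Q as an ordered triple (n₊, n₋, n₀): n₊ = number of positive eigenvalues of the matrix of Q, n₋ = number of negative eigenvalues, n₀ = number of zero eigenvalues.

(4, 0, 0)

Symmetric row and column elimination reduces A to a congruent diagonal form with pivots 9, 2, 1, 2/9.
So there are 4 positive pivots.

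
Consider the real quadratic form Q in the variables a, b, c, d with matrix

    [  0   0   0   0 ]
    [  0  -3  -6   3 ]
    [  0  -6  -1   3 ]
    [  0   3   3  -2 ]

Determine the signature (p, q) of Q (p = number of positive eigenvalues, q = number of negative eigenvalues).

(2, 1)

Row-reducing A symmetrically gives the diagonal entries 0, -3, 11, 2/11.
So there are 2 positive, 1 negative, 1 zero pivots.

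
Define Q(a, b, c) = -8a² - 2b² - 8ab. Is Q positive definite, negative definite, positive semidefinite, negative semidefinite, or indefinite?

negative semidefinite

The associated matrix is A = [[-8, -4, 0], [-4, -2, 0], [0, 0, 0]].
Applying the same elementary operations to the rows and columns of A produces a congruent diagonal matrix with entries -8, 0, 0.
So there are 1 negative, 2 zero pivots.
Hence Q is negative semidefinite.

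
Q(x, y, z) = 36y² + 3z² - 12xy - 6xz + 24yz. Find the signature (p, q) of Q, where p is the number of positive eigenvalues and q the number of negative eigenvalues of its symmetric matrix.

(1, 1)

The symmetric matrix is A = [[0, -6, -3], [-6, 36, 12], [-3, 12, 3]].
By Sylvester's law of inertia any congruent diagonalization of A has 1 positive, 1 negative and 1 zero entries.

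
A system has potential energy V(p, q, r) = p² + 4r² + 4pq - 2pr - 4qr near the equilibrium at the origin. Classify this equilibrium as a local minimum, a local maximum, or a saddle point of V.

saddle point

The Hessian at the origin is H = [[2, 4, -2], [4, 0, -4], [-2, -4, 8]].
Row-reducing H symmetrically gives the diagonal entries 2, -8, 6.
That gives 2 positive, 1 negative pivots.
H is indefinite, so the origin is a saddle point.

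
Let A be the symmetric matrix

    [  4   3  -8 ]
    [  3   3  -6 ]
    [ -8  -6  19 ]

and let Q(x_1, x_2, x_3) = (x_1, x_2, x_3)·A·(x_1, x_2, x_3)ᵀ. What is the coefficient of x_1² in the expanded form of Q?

4

The coefficient of x_1² is the diagonal entry A[1,1] = 4.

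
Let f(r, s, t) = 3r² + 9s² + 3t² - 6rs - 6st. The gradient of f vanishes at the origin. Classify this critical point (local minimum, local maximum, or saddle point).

The Hessian at the origin is H = [[6, -6, 0], [-6, 18, -6], [0, -6, 6]].
Congruent diagonalization of H (simultaneous row and column reduction) yields pivots 6, 12, 3.
That gives 3 positive pivots.
H is positive definite, so the origin is a strict local minimum.

local minimum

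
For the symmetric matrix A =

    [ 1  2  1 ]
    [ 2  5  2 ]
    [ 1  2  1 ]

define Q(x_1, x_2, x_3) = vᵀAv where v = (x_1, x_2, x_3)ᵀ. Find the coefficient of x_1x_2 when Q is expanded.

4

The coefficient of x_1x_2 is A[1,2] + A[2,1] = 2·2 = 4.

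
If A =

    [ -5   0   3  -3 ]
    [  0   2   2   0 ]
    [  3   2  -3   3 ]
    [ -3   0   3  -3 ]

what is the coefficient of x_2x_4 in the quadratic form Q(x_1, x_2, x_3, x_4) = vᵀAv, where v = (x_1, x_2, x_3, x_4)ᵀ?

0

The coefficient of x_2x_4 is A[2,4] + A[4,2] = 2·0 = 0.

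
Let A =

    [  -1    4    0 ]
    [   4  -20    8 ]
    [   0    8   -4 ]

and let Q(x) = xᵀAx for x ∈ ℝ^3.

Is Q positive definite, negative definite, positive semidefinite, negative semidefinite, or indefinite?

indefinite

Symmetric row and column elimination reduces A to a congruent diagonal form with pivots -1, -4, 12.
Counting signs: 1 positive, 2 negative.
Hence Q is indefinite.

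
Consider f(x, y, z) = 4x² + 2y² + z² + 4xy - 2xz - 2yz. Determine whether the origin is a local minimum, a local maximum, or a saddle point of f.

local minimum

The Hessian at the origin is H = [[8, 4, -2], [4, 4, -2], [-2, -2, 2]].
Applying the same elementary operations to the rows and columns of H produces a congruent diagonal matrix with entries 8, 2, 1.
Counting signs: 3 positive.
H is positive definite, so the origin is a strict local minimum.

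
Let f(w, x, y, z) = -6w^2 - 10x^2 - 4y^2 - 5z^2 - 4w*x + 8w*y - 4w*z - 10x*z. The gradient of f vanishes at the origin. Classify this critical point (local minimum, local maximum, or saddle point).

The Hessian at the origin is H = [[-12, -4, 8, -4], [-4, -20, 0, -10], [8, 0, -8, 0], [-4, -10, 0, -10]].
Symmetric row and column elimination reduces H to a congruent diagonal form with pivots -12, -56/3, -16/7, -15/4.
Counting signs: 4 negative.
H is negative definite, so the origin is a strict local maximum.

local maximum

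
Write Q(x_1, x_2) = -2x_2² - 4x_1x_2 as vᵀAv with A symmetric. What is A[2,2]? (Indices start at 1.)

The coefficient of x_2² in Q is -2, and that is exactly A[2,2].

-2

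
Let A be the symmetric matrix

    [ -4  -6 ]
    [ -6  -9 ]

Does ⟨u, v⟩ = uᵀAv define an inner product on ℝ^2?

Congruent diagonalization of A (simultaneous row and column reduction) yields pivots -4, 0.
That gives 1 negative, 1 zero pivots.
Hence Q is negative semidefinite.
⟨·,·⟩ is an inner product exactly when A is positive definite.

no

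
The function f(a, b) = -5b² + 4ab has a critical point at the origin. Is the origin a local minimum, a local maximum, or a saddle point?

The Hessian at the origin is H = [[0, 4], [4, -10]].
det H = 0·-10 − (4)² = -16 < 0, so H is indefinite.
Therefore the origin is a saddle point.

saddle point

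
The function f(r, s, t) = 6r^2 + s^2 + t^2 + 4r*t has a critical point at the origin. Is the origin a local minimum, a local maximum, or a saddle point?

The Hessian at the origin is H = [[12, 0, 4], [0, 2, 0], [4, 0, 2]].
Applying the same elementary operations to the rows and columns of H produces a congruent diagonal matrix with entries 12, 2, 2/3.
Counting signs: 3 positive.
H is positive definite, so the origin is a strict local minimum.

local minimum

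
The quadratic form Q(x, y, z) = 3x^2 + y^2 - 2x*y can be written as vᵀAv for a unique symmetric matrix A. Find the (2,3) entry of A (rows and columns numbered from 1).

0

The coefficient of y·z in Q is 0. For a symmetric A this equals A[2,3] + A[3,2] = 2·A[2,3].
So A[2,3] = 0/2 = 0.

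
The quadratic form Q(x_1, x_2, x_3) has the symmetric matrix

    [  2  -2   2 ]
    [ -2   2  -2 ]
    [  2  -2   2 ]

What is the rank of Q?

1

Symmetric row and column elimination reduces A to a congruent diagonal form with pivots 2, 0, 0.
That gives 1 positive, 2 zero pivots.
The rank is the number of nonzero pivots: 1.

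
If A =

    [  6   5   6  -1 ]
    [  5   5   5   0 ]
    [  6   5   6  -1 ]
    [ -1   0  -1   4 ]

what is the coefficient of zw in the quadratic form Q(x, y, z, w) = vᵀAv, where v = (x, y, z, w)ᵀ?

The coefficient of zw is A[3,4] + A[4,3] = 2·(-1) = -2.

-2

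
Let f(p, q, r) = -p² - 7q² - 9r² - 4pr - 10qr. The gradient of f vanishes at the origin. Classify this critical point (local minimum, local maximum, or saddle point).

The Hessian at the origin is H = [[-2, 0, -4], [0, -14, -10], [-4, -10, -18]].
Symmetric row and column elimination reduces H to a congruent diagonal form with pivots -2, -14, -20/7.
Counting signs: 3 negative.
H is negative definite, so the origin is a strict local maximum.

local maximum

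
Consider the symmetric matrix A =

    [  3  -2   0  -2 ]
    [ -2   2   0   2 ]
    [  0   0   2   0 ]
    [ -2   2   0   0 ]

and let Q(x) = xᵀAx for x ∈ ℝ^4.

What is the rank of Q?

Applying the same elementary operations to the rows and columns of A produces a congruent diagonal matrix with entries 3, 2/3, 2, -2.
So there are 3 positive, 1 negative pivots.
The rank is the number of nonzero pivots: 4.

4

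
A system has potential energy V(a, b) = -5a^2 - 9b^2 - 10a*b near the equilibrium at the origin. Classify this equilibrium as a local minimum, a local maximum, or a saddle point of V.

local maximum

The Hessian at the origin is H = [[-10, -10], [-10, -18]].
det H = -10·-18 − (-10)² = 80 > 0 and H[1,1] = -10 < 0, so H is negative definite.
Therefore the origin is a local maximum.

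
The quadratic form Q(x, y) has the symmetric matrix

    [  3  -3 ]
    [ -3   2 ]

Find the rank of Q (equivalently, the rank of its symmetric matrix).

2

Symmetric row and column elimination reduces A to a congruent diagonal form with pivots 3, -1.
That gives 1 positive, 1 negative pivots.
The rank is the number of nonzero pivots: 2.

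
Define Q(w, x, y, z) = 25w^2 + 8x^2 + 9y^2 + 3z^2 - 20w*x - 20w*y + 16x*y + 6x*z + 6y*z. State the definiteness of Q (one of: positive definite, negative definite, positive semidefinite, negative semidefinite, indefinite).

The symmetric matrix is A = [[25, -10, -10, 0], [-10, 8, 8, 3], [-10, 8, 9, 3], [0, 3, 3, 3]].
Congruent diagonalization of A (simultaneous row and column reduction) yields pivots 25, 4, 1, 3/4.
So there are 4 positive pivots.
Hence Q is positive definite.

positive definite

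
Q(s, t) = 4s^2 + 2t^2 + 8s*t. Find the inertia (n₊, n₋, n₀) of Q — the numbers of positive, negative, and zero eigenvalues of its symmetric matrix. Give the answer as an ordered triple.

Write A = [[4, 4], [4, 2]].
An LDLᵀ factorisation of A has diagonal entries 4, -2.
Counting signs: 1 positive, 1 negative.

(1, 1, 0)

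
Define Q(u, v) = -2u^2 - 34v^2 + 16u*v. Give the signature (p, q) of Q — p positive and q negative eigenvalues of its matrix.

(0, 2)

The symmetric matrix is A = [[-2, 8], [8, -34]].
An LDLᵀ factorisation of A has diagonal entries -2, -2.
So there are 2 negative pivots.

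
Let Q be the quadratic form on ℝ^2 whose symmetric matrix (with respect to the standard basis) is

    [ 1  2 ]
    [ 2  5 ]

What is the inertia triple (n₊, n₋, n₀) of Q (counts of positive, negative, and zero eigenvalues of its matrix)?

Applying the same elementary operations to the rows and columns of A produces a congruent diagonal matrix with entries 1, 1.
That gives 2 positive pivots.

(2, 0, 0)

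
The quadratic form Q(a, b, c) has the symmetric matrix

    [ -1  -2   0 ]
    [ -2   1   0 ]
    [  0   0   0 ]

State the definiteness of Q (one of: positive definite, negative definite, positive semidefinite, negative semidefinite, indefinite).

indefinite

Congruent diagonalization of A (simultaneous row and column reduction) yields pivots -1, 5, 0.
So there are 1 positive, 1 negative, 1 zero pivots.
Hence Q is indefinite.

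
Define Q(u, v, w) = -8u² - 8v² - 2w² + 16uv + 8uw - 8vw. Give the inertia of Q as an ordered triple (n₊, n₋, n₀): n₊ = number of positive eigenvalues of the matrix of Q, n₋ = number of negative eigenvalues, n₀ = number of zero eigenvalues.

The associated matrix is A = [[-8, 8, 4], [8, -8, -4], [4, -4, -2]].
Row-reducing A symmetrically gives the diagonal entries -8, 0, 0.
So there are 1 negative, 2 zero pivots.

(0, 1, 2)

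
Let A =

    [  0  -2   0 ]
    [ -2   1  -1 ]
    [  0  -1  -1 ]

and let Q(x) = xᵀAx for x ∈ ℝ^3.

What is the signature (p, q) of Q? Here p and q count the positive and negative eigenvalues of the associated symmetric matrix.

By Sylvester's law of inertia any congruent diagonalization of A has 1 positive, 2 negative and 0 zero entries.

(1, 2)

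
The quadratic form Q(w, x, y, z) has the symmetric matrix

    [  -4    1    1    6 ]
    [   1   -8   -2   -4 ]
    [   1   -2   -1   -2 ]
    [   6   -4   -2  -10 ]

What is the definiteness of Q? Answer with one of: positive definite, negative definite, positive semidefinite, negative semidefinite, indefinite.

Leading principal minors: Δ_1 = -4, Δ_2 = 31, Δ_3 = -11, Δ_4 = 2.
The signs alternate starting with Δ_1 < 0, so by Sylvester's criterion Q is negative definite.

negative definite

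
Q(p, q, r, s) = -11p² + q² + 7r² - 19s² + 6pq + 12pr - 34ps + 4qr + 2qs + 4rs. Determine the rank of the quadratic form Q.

3

The symmetric matrix is A = [[-11, 3, 6, -17], [3, 1, 2, 1], [6, 2, 7, 2], [-17, 1, 2, -19]].
Row-reducing A symmetrically gives the diagonal entries -11, 20/11, 3, 0.
So there are 2 positive, 1 negative, 1 zero pivots.
The rank is the number of nonzero pivots: 3.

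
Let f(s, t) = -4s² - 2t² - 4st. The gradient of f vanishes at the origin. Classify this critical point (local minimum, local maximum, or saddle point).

The Hessian at the origin is H = [[-8, -4], [-4, -4]].
det H = -8·-4 − (-4)² = 16 > 0 and H[1,1] = -8 < 0, so H is negative definite.
Therefore the origin is a local maximum.

local maximum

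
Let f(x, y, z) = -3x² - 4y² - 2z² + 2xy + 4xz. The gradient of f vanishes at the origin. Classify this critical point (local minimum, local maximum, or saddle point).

local maximum

The Hessian at the origin is H = [[-6, 2, 4], [2, -8, 0], [4, 0, -4]].
Applying the same elementary operations to the rows and columns of H produces a congruent diagonal matrix with entries -6, -22/3, -12/11.
That gives 3 negative pivots.
H is negative definite, so the origin is a strict local maximum.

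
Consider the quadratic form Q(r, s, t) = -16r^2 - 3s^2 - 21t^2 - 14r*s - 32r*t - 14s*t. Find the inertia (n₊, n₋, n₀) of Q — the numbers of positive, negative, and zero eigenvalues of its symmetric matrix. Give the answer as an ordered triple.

(1, 2, 0)

Write A = [[-16, -7, -16], [-7, -3, -7], [-16, -7, -21]].
Symmetric row and column elimination reduces A to a congruent diagonal form with pivots -16, 1/16, -5.
So there are 1 positive, 2 negative pivots.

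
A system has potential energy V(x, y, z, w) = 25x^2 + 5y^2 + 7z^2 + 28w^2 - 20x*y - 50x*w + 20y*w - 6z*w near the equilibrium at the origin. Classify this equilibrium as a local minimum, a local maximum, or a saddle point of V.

The Hessian at the origin is H = [[50, -20, 0, -50], [-20, 10, 0, 20], [0, 0, 14, -6], [-50, 20, -6, 56]].
Applying the same elementary operations to the rows and columns of H produces a congruent diagonal matrix with entries 50, 2, 14, 24/7.
Counting signs: 4 positive.
H is positive definite, so the origin is a strict local minimum.

local minimum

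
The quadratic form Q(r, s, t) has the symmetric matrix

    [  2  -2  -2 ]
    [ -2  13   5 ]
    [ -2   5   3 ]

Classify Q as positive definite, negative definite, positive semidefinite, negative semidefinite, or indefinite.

positive definite

Symmetric row and column elimination reduces A to a congruent diagonal form with pivots 2, 11, 2/11.
So there are 3 positive pivots.
Hence Q is positive definite.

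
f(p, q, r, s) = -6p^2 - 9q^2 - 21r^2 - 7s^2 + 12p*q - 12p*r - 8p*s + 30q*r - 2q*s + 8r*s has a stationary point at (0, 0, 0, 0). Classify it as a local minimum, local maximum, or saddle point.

saddle point

The Hessian at the origin is H = [[-12, 12, -12, -8], [12, -18, 30, -2], [-12, 30, -42, 8], [-8, -2, 8, -14]].
Applying the same elementary operations to the rows and columns of H produces a congruent diagonal matrix with entries -12, -6, 24, -1/6.
Counting signs: 1 positive, 3 negative.
H is indefinite, so the origin is a saddle point.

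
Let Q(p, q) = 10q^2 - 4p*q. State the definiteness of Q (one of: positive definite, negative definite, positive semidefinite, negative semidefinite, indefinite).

The symmetric matrix of Q is [[0, -2], [-2, 10]].
For the 2×2 matrix [[0, -2], [-2, 10]]: det = 0·10 − (-2)² = -4, trace = 10.
det < 0 so the eigenvalues have opposite signs; the form is indefinite.

indefinite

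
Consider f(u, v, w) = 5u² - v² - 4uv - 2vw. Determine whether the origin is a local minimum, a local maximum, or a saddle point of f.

saddle point

The Hessian at the origin is H = [[10, -4, 0], [-4, -2, -2], [0, -2, 0]].
Symmetric row and column elimination reduces H to a congruent diagonal form with pivots 10, -18/5, 10/9.
Counting signs: 2 positive, 1 negative.
H is indefinite, so the origin is a saddle point.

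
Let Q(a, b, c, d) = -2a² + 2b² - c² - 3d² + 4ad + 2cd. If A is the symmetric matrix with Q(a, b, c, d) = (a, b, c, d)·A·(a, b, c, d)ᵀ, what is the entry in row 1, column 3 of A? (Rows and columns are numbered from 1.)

0

The coefficient of a·c in Q is 0. For a symmetric A this equals A[1,3] + A[3,1] = 2·A[1,3].
So A[1,3] = 0/2 = 0.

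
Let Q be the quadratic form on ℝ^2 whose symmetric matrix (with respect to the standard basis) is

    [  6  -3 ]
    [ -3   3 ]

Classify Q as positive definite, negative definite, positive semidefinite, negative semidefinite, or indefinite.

For the 2×2 matrix [[6, -3], [-3, 3]]: det = 6·3 − (-3)² = 9, trace = 9.
det > 0 so both eigenvalues share the sign of the trace; trace = 9 > 0 ⇒ both positive.

positive definite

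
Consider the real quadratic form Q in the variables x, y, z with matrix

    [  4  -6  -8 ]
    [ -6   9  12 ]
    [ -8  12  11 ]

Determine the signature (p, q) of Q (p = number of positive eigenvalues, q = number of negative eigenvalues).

(1, 1)

Congruent diagonalization of A (simultaneous row and column reduction) yields pivots 4, 0, -5.
That gives 1 positive, 1 negative, 1 zero pivots.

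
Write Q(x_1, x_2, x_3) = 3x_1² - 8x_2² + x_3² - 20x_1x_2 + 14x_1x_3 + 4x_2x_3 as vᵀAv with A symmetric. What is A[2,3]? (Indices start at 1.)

2

The coefficient of x_2·x_3 in Q is 4. For a symmetric A this equals A[2,3] + A[3,2] = 2·A[2,3].
So A[2,3] = 4/2 = 2.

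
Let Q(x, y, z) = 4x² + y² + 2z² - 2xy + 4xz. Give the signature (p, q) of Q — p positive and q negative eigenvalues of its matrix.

(3, 0)

The associated matrix is A = [[4, -1, 2], [-1, 1, 0], [2, 0, 2]].
An LDLᵀ factorisation of A has diagonal entries 4, 3/4, 2/3.
So there are 3 positive pivots.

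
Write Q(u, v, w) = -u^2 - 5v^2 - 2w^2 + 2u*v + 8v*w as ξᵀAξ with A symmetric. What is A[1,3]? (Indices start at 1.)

The coefficient of u·w in Q is 0. For a symmetric A this equals A[1,3] + A[3,1] = 2·A[1,3].
So A[1,3] = 0/2 = 0.

0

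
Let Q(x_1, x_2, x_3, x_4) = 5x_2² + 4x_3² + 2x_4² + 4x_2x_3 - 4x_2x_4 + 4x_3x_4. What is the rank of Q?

Write A = [[0, 0, 0, 0], [0, 5, 2, -2], [0, 2, 4, 2], [0, -2, 2, 2]].
Applying the same elementary operations to the rows and columns of A produces a congruent diagonal matrix with entries 0, 5, 16/5, -5/4.
That gives 2 positive, 1 negative, 1 zero pivots.
The rank is the number of nonzero pivots: 3.

3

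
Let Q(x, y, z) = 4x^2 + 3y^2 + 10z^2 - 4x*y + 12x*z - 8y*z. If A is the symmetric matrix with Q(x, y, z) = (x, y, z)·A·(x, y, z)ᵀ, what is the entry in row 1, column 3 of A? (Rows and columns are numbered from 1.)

The coefficient of x·z in Q is 12. For a symmetric A this equals A[1,3] + A[3,1] = 2·A[1,3].
So A[1,3] = 12/2 = 6.

6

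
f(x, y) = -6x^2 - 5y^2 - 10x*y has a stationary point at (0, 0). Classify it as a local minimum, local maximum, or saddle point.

The Hessian at the origin is H = [[-12, -10], [-10, -10]].
det H = -12·-10 − (-10)² = 20 > 0 and H[1,1] = -12 < 0, so H is negative definite.
Therefore the origin is a local maximum.

local maximum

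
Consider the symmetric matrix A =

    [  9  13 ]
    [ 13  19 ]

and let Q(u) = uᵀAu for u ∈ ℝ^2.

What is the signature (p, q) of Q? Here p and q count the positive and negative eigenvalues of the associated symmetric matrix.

Congruent diagonalization of A (simultaneous row and column reduction) yields pivots 9, 2/9.
So there are 2 positive pivots.

(2, 0)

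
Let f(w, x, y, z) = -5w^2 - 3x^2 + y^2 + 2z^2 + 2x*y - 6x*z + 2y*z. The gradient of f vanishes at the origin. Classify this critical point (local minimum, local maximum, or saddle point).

saddle point

The Hessian at the origin is H = [[-10, 0, 0, 0], [0, -6, 2, -6], [0, 2, 2, 2], [0, -6, 2, 4]].
An LDLᵀ factorisation of H has diagonal entries -10, -6, 8/3, 10.
That gives 2 positive, 2 negative pivots.
H is indefinite, so the origin is a saddle point.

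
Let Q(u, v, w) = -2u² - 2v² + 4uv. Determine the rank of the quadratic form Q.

1

Write A = [[-2, 2, 0], [2, -2, 0], [0, 0, 0]].
Applying the same elementary operations to the rows and columns of A produces a congruent diagonal matrix with entries -2, 0, 0.
Counting signs: 1 negative, 2 zero.
The rank is the number of nonzero pivots: 1.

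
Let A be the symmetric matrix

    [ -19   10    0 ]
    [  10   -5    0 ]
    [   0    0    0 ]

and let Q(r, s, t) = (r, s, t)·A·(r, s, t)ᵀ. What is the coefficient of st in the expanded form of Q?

The coefficient of st is A[2,3] + A[3,2] = 2·0 = 0.

0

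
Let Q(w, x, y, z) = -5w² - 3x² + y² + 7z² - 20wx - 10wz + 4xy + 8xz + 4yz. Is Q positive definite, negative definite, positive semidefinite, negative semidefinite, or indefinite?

The associated matrix is A = [[-5, -10, 0, -5], [-10, -3, 2, 4], [0, 2, 1, 2], [-5, 4, 2, 7]].
Congruent diagonalization of A (simultaneous row and column reduction) yields pivots -5, 17, 13/17, 4/13.
That gives 3 positive, 1 negative pivots.
Hence Q is indefinite.

indefinite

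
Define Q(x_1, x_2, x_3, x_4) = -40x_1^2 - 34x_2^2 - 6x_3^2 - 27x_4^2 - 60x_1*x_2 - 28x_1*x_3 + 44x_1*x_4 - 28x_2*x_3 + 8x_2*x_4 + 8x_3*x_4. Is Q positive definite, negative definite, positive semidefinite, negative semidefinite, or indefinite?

The symmetric matrix of Q is A = [[-40, -30, -14, 22], [-30, -34, -14, 4], [-14, -14, -6, 4], [22, 4, 4, -27]].
Leading principal minors: Δ_1 = -40, Δ_2 = 460, Δ_3 = -16, Δ_4 = 16.
The signs alternate starting with Δ_1 < 0, so by Sylvester's criterion Q is negative definite.

negative definite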